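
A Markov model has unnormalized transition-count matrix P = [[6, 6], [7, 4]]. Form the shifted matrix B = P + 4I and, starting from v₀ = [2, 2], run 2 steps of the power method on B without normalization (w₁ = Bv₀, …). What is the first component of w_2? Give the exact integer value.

500

B = P + 4I has rows (10, 6); (7, 8)
w1 = Bv₀ = (10·2 + 6·2; 7·2 + 8·2) = (32, 30)
w2 = Bw1 = (10·32 + 6·30; 7·32 + 8·30) = (500, 464)
Requested component of w2: 500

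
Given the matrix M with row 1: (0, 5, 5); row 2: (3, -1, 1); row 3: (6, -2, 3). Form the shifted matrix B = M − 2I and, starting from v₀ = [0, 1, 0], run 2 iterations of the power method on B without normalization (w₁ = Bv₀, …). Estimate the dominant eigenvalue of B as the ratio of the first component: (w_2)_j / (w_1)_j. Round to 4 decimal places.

μ ≈ -7.0000

B = M − 2I has rows (-2, 5, 5); (3, -3, 1); (6, -2, 1)
w1 = Bv₀ = ((-2)·0 + 5·1 + 5·0; 3·0 + (-3)·1 + 1·0; 6·0 + (-2)·1 + 1·0) = (5, -3, -2)
w2 = Bw1 = ((-2)·5 + 5·(-3) + 5·(-2); 3·5 + (-3)·(-3) + 1·(-2); 6·5 + (-2)·(-3) + 1·(-2)) = (-35, 22, 34)
Ratio: -35/5 = -7.0000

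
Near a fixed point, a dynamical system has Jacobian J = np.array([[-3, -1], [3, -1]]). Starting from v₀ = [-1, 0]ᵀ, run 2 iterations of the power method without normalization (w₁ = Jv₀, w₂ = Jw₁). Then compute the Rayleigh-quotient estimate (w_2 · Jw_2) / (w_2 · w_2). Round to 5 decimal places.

-2.20000

w1 = Jv₀ = ((-3)·(-1) + (-1)·0; 3·(-1) + (-1)·0) = (3, -3)
w2 = Jw1 = ((-3)·3 + (-1)·(-3); 3·3 + (-1)·(-3)) = (-6, 12)
Jw2 = (6, -30)
w2·Jw2 = (-6)·6 + 12·(-30) = -396; w2·w2 = (-6)·(-6) + 12·12 = 180
λ ≈ -396/180 = -2.20000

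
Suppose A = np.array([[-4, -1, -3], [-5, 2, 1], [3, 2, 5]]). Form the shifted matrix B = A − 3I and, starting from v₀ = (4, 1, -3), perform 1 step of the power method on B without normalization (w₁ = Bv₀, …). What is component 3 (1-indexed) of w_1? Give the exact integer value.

B = A − 3I has rows (-7, -1, -3); (-5, -1, 1); (3, 2, 2)
w1 = Bv₀ = ((-7)·4 + (-1)·1 + (-3)·(-3); (-5)·4 + (-1)·1 + 1·(-3); 3·4 + 2·1 + 2·(-3)) = (-20, -24, 8)
Requested component of w1: 8

8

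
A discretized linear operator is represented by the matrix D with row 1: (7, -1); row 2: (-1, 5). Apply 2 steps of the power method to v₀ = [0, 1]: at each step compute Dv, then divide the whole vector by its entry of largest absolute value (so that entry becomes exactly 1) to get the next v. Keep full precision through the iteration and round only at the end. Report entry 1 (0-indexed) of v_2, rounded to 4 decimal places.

Dv0 = (-1.00000, 5.00000); divide by 5.00000 → v1 = (-0.20000, 1.00000)
Dv1 = (-2.40000, 5.20000); divide by 5.20000 → v2 = (-0.46154, 1.00000)
Requested entry of v2: 26/26 = 1.0000

1.0000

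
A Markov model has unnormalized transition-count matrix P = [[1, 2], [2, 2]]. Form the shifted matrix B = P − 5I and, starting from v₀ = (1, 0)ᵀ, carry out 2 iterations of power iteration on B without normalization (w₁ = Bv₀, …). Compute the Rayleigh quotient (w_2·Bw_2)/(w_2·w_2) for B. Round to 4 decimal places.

μ ≈ -5.5503

B = P − 5I has rows (-4, 2); (2, -3)
w1 = Bv₀ = ((-4)·1 + 2·0; 2·1 + (-3)·0) = (-4, 2)
w2 = Bw1 = ((-4)·(-4) + 2·2; 2·(-4) + (-3)·2) = (20, -14)
Bw2 = (-108, 82)
w2·Bw2 = -3308; w2·w2 = 596; μ ≈ -3308/596 = -5.5503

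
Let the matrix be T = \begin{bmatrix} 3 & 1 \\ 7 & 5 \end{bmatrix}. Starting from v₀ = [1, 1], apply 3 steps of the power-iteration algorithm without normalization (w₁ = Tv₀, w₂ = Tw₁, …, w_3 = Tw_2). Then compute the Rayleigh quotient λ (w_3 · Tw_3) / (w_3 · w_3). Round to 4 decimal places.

w1 = Tv₀ = (4, 12)
w2 = Tw1 = (24, 88)
w3 = Tw2 = (160, 608)
Tw3 = (1088, 4160)
w3·Tw3 = 160·1088 + 608·4160 = 2703360; w3·w3 = 160·160 + 608·608 = 395264
λ ≈ 2703360/395264 = 6.8394

6.8394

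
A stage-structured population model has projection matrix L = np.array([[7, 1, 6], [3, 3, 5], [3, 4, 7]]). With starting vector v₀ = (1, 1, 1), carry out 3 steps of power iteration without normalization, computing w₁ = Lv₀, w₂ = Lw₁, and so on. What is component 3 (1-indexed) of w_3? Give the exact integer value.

2447

w1 = Lv₀ = (14, 11, 14)
w2 = Lw1 = (193, 145, 184)
w3 = Lw2 = (2600, 1934, 2447)
The requested component of w3 is 2447.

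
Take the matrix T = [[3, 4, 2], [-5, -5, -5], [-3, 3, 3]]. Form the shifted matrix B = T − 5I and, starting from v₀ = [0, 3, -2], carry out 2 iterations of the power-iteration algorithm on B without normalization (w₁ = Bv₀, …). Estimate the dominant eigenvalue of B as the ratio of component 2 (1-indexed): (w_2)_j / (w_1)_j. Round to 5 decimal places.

μ ≈ -4.75000

B = T − 5I has rows (-2, 4, 2); (-5, -10, -5); (-3, 3, -2)
w1 = Bv₀ = ((-2)·0 + 4·3 + 2·(-2); (-5)·0 + (-10)·3 + (-5)·(-2); (-3)·0 + 3·3 + (-2)·(-2)) = (8, -20, 13)
w2 = Bw1 = ((-2)·8 + 4·(-20) + 2·13; (-5)·8 + (-10)·(-20) + (-5)·13; (-3)·8 + 3·(-20) + (-2)·13) = (-70, 95, -110)
Ratio: 95/-20 = -4.75000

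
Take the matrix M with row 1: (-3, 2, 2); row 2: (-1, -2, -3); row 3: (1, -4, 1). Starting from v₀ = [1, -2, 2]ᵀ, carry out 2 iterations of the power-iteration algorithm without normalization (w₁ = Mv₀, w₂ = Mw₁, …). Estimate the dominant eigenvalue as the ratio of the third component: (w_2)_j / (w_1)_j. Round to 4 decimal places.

w1 = Mv₀ = (-3, -3, 11)
w2 = Mw1 = (25, -24, 20)
Ratio at component: 20 / 11 = 1.8182

λ ≈ 1.8182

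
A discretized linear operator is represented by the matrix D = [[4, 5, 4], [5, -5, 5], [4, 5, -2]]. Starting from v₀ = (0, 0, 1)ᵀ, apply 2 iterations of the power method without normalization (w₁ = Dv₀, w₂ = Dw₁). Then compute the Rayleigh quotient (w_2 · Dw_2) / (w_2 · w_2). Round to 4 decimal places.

w1 = Dv₀ = (4·0 + 5·0 + 4·1; 5·0 + (-5)·0 + 5·1; 4·0 + 5·0 + (-2)·1) = (4, 5, -2)
w2 = Dw1 = (4·4 + 5·5 + 4·(-2); 5·4 + (-5)·5 + 5·(-2); 4·4 + 5·5 + (-2)·(-2)) = (33, -15, 45)
Dw2 = (237, 465, -33)
w2·Dw2 = 33·237 + (-15)·465 + 45·(-33) = -639; w2·w2 = 33·33 + (-15)·(-15) + 45·45 = 3339
λ ≈ -639/3339 = -0.1914

λ ≈ -0.1914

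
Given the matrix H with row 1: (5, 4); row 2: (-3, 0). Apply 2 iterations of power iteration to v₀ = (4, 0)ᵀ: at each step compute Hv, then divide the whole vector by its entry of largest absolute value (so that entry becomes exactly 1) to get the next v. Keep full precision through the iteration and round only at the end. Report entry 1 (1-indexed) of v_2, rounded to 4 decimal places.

Hv0 = (20.00000, -12.00000); divide by 20.00000 → v1 = (1.00000, -0.60000)
Hv1 = (2.60000, -3.00000); divide by -3.00000 → v2 = (-0.86667, 1.00000)
Requested entry of v2: 52/-60 = -0.8667

-0.8667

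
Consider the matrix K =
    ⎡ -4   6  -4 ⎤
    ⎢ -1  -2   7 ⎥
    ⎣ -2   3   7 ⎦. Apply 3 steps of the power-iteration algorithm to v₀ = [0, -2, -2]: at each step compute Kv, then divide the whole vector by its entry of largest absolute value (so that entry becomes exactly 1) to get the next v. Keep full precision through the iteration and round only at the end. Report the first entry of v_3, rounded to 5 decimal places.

Kv0 = (-4.000000, -10.000000, -20.000000); divide by -20.000000 → v1 = (0.200000, 0.500000, 1.000000)
Kv1 = (-1.800000, 5.800000, 8.100000); divide by 8.100000 → v2 = (-0.222222, 0.716049, 1.000000)
Kv2 = (1.185185, 5.790123, 9.592593); divide by 9.592593 → v3 = (0.123552, 0.603604, 1.000000)
Requested entry of v3: -192/-1554 = 0.12355

0.12355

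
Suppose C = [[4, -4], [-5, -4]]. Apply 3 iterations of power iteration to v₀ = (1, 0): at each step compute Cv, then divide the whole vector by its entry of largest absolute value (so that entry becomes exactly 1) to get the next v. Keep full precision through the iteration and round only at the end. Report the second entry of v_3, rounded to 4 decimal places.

Cv0 = (4.00000, -5.00000); divide by -5.00000 → v1 = (-0.80000, 1.00000)
Cv1 = (-7.20000, 0.00000); divide by -7.20000 → v2 = (1.00000, 0.00000)
Cv2 = (4.00000, -5.00000); divide by -5.00000 → v3 = (-0.80000, 1.00000)
Requested entry of v3: -180/-180 = 1.0000

1.0000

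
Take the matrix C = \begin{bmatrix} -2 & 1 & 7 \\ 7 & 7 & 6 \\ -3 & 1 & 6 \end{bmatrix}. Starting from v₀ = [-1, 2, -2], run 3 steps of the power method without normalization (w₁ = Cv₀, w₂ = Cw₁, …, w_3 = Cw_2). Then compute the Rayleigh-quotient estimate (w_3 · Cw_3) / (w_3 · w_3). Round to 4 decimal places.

λ ≈ 8.7154

w1 = Cv₀ = (-10, -5, -7)
w2 = Cw1 = (-34, -147, -17)
w3 = Cw2 = (-198, -1369, -147)
Cw3 = (-2002, -11851, -1657)
w3·Cw3 = (-198)·(-2002) + (-1369)·(-11851) + (-147)·(-1657) = 16863994; w3·w3 = (-198)·(-198) + (-1369)·(-1369) + (-147)·(-147) = 1934974
λ ≈ 16863994/1934974 = 8.7154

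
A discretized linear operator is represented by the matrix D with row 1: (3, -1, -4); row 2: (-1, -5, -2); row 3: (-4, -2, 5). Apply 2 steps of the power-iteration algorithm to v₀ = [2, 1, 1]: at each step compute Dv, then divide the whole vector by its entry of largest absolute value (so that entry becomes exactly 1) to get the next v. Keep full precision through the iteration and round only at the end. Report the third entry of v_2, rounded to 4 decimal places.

Dv0 = (1.00000, -9.00000, -5.00000); divide by -9.00000 → v1 = (-0.11111, 1.00000, 0.55556)
Dv1 = (-3.55556, -6.00000, 1.22222); divide by -6.00000 → v2 = (0.59259, 1.00000, -0.20370)
Requested entry of v2: -11/54 = -0.2037

-0.2037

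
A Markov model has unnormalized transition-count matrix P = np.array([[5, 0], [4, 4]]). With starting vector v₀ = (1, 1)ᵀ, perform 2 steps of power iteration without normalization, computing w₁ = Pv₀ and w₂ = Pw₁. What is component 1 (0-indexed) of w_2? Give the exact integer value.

52

w1 = Pv₀ = (5, 8)
w2 = Pw1 = (25, 52)
The requested component of w2 is 52.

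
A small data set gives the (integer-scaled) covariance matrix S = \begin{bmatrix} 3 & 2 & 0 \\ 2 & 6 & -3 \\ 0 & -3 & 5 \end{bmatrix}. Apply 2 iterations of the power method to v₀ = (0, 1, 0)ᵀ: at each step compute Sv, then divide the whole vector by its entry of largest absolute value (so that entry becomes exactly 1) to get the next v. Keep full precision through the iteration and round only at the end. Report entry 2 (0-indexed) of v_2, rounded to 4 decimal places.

Sv0 = (2.00000, 6.00000, -3.00000); divide by 6.00000 → v1 = (0.33333, 1.00000, -0.50000)
Sv1 = (3.00000, 8.16667, -5.50000); divide by 8.16667 → v2 = (0.36735, 1.00000, -0.67347)
Requested entry of v2: -33/49 = -0.6735

-0.6735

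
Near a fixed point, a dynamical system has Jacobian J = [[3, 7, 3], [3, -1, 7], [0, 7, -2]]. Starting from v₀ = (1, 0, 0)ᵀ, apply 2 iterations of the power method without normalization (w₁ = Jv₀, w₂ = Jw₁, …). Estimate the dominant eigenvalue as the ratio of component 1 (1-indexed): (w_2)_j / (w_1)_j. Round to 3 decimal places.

λ ≈ 10.000

w1 = Jv₀ = (3, 3, 0)
w2 = Jw1 = (30, 6, 21)
Ratio at component: 30 / 3 = 10.000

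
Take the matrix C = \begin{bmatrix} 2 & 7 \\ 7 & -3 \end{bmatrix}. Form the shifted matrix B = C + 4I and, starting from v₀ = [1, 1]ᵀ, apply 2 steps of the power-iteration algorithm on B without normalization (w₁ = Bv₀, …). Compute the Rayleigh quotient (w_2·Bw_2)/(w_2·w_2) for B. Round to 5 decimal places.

10.92557

B = C + 4I has rows (6, 7); (7, 1)
w1 = Bv₀ = (6·1 + 7·1; 7·1 + 1·1) = (13, 8)
w2 = Bw1 = (6·13 + 7·8; 7·13 + 1·8) = (134, 99)
Bw2 = (1497, 1037)
w2·Bw2 = 303261; w2·w2 = 27757; μ ≈ 303261/27757 = 10.92557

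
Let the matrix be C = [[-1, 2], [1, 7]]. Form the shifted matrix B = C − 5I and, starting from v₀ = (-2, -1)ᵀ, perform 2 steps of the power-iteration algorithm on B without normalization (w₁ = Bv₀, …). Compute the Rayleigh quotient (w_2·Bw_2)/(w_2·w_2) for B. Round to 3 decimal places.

-6.081

B = C − 5I has rows (-6, 2); (1, 2)
w1 = Bv₀ = (10, -4)
w2 = Bw1 = (-68, 2)
Bw2 = (412, -64)
w2·Bw2 = -28144; w2·w2 = 4628; μ ≈ -28144/4628 = -6.081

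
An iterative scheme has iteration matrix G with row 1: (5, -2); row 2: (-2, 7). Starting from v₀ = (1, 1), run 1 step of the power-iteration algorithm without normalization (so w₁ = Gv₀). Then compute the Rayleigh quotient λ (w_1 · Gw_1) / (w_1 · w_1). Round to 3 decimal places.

4.706

w1 = Gv₀ = (3, 5)
Gw1 = (5, 29)
w1·Gw1 = 3·5 + 5·29 = 160; w1·w1 = 3·3 + 5·5 = 34
λ ≈ 160/34 = 4.706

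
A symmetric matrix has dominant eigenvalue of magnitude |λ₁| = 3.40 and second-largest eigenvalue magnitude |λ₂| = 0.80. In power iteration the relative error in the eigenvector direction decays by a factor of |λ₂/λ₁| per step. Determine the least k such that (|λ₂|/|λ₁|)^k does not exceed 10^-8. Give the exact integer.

|λ₂/λ₁| = 0.80/3.40 = 0.23529
Need k ≥ ln(10^-8) / ln(0.23529) = -18.4207 / -1.4469 ≈ 12.731
Smallest integer k satisfying the bound: 13

13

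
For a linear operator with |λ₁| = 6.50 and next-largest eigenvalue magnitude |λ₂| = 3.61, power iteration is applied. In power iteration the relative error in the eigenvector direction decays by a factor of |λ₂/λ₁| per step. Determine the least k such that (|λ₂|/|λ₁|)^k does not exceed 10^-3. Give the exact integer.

12

|λ₂/λ₁| = 3.61/6.50 = 0.55538
Need k ≥ ln(10^-3) / ln(0.55538) = -6.9078 / -0.5881 ≈ 11.746
Smallest integer k satisfying the bound: 12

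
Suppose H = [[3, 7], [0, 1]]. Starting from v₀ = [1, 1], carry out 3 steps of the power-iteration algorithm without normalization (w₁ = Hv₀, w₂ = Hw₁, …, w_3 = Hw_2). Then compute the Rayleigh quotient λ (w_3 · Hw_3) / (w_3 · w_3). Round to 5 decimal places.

3.05917

w1 = Hv₀ = (3·1 + 7·1; 0·1 + 1·1) = (10, 1)
w2 = Hw1 = (3·10 + 7·1; 0·10 + 1·1) = (37, 1)
w3 = Hw2 = (118, 1)
Hw3 = (361, 1)
w3·Hw3 = 118·361 + 1·1 = 42599; w3·w3 = 118·118 + 1·1 = 13925
λ ≈ 42599/13925 = 3.05917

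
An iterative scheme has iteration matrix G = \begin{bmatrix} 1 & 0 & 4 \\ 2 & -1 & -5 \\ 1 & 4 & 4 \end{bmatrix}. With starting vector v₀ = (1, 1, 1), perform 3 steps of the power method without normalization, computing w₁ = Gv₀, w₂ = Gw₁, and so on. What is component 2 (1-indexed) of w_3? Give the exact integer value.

-12

w1 = Gv₀ = (1·1 + 0·1 + 4·1; 2·1 + (-1)·1 + (-5)·1; 1·1 + 4·1 + 4·1) = (5, -4, 9)
w2 = Gw1 = (1·5 + 0·(-4) + 4·9; 2·5 + (-1)·(-4) + (-5)·9; 1·5 + 4·(-4) + 4·9) = (41, -31, 25)
w3 = Gw2 = (141, -12, 17)
The requested component of w3 is -12.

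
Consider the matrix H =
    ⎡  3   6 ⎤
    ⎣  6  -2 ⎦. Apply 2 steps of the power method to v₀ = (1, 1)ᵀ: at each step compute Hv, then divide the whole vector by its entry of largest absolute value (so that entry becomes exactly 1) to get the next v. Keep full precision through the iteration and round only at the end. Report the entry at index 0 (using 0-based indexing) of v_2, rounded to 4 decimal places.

Hv0 = (9.00000, 4.00000); divide by 9.00000 → v1 = (1.00000, 0.44444)
Hv1 = (5.66667, 5.11111); divide by 5.66667 → v2 = (1.00000, 0.90196)
Requested entry of v2: 51/51 = 1.0000

1.0000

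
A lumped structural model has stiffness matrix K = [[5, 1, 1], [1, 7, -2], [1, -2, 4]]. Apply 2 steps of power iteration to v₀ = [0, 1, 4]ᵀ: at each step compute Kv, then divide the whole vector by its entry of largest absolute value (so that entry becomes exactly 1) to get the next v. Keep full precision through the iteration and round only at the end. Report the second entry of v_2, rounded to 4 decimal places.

-0.4762

Kv0 = (5.00000, -1.00000, 14.00000); divide by 14.00000 → v1 = (0.35714, -0.07143, 1.00000)
Kv1 = (2.71429, -2.14286, 4.50000); divide by 4.50000 → v2 = (0.60317, -0.47619, 1.00000)
Requested entry of v2: -30/63 = -0.4762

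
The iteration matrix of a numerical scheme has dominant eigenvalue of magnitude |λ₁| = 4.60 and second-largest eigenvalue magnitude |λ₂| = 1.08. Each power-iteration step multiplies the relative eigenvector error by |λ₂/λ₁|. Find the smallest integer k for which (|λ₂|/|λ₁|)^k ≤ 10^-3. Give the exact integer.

|λ₂/λ₁| = 1.08/4.60 = 0.23478
Need k ≥ ln(10^-3) / ln(0.23478) = -6.9078 / -1.4491 ≈ 4.767
Smallest integer k satisfying the bound: 5

5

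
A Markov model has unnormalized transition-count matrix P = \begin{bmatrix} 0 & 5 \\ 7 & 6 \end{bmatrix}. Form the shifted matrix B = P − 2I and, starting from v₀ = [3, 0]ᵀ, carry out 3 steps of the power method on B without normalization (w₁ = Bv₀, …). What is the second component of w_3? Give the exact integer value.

987

B = P − 2I has rows (-2, 5); (7, 4)
w1 = Bv₀ = ((-2)·3 + 5·0; 7·3 + 4·0) = (-6, 21)
w2 = Bw1 = ((-2)·(-6) + 5·21; 7·(-6) + 4·21) = (117, 42)
w3 = Bw2 = (-24, 987)
Requested component of w3: 987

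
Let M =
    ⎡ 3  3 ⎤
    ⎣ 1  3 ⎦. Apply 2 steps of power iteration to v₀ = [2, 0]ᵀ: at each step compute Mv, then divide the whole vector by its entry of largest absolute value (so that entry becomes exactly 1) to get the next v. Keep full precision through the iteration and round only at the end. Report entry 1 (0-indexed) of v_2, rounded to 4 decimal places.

Mv0 = (6.00000, 2.00000); divide by 6.00000 → v1 = (1.00000, 0.33333)
Mv1 = (4.00000, 2.00000); divide by 4.00000 → v2 = (1.00000, 0.50000)
Requested entry of v2: 12/24 = 0.5000

0.5000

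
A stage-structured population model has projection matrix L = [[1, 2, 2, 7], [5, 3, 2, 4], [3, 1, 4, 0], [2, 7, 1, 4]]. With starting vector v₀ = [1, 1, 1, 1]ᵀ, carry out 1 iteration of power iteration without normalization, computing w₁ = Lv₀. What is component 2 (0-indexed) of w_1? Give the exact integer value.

8

w1 = Lv₀ = (1·1 + 2·1 + 2·1 + 7·1; 5·1 + 3·1 + 2·1 + 4·1; 3·1 + 1·1 + 4·1 + 0·1; 2·1 + 7·1 + 1·1 + 4·1) = (12, 14, 8, 14)
The requested component of w1 is 8.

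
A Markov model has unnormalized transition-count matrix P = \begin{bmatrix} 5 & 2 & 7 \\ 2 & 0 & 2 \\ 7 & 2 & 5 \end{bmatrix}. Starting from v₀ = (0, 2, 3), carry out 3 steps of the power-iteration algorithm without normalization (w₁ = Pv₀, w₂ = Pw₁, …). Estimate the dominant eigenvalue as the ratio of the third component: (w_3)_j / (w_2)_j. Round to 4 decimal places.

λ ≈ 12.3262

w1 = Pv₀ = (25, 6, 19)
w2 = Pw1 = (270, 88, 282)
w3 = Pw2 = (3500, 1104, 3476)
Ratio at component: 3476 / 282 = 12.3262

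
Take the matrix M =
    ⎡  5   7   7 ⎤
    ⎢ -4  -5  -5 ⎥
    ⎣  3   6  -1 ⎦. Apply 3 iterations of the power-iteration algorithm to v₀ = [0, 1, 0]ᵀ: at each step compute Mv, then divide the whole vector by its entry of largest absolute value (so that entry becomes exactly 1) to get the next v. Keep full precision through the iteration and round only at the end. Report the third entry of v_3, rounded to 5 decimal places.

Mv0 = (7.000000, -5.000000, 6.000000); divide by 7.000000 → v1 = (1.000000, -0.714286, 0.857143)
Mv1 = (6.000000, -4.714286, -2.142857); divide by 6.000000 → v2 = (1.000000, -0.785714, -0.357143)
Mv2 = (-3.000000, 1.714286, -1.357143); divide by -3.000000 → v3 = (1.000000, -0.571429, 0.452381)
Requested entry of v3: -57/-126 = 0.45238

0.45238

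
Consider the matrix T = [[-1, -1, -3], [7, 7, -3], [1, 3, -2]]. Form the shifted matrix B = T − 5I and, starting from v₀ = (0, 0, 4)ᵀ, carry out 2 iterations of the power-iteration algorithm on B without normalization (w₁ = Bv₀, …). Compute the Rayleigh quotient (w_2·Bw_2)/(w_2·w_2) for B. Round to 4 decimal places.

B = T − 5I has rows (-6, -1, -3); (7, 2, -3); (1, 3, -7)
w1 = Bv₀ = (-12, -12, -28)
w2 = Bw1 = (168, -24, 148)
Bw2 = (-1428, 684, -940)
w2·Bw2 = -395440; w2·w2 = 50704; μ ≈ -395440/50704 = -7.7990

-7.7990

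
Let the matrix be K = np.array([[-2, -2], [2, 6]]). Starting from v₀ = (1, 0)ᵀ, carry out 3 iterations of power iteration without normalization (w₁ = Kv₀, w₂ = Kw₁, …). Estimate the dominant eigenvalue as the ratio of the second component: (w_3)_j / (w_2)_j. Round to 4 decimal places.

w1 = Kv₀ = ((-2)·1 + (-2)·0; 2·1 + 6·0) = (-2, 2)
w2 = Kw1 = ((-2)·(-2) + (-2)·2; 2·(-2) + 6·2) = (0, 8)
w3 = Kw2 = (-16, 48)
Ratio at component: 48 / 8 = 6.0000

λ ≈ 6.0000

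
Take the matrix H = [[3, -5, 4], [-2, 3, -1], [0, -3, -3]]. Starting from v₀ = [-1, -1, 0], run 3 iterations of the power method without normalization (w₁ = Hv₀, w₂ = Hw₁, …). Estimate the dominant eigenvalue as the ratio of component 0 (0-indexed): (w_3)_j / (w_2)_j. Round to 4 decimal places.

4.1304

w1 = Hv₀ = (3·(-1) + (-5)·(-1) + 4·0; (-2)·(-1) + 3·(-1) + (-1)·0; 0·(-1) + (-3)·(-1) + (-3)·0) = (2, -1, 3)
w2 = Hw1 = (3·2 + (-5)·(-1) + 4·3; (-2)·2 + 3·(-1) + (-1)·3; 0·2 + (-3)·(-1) + (-3)·3) = (23, -10, -6)
w3 = Hw2 = (95, -70, 48)
Ratio at component: 95 / 23 = 4.1304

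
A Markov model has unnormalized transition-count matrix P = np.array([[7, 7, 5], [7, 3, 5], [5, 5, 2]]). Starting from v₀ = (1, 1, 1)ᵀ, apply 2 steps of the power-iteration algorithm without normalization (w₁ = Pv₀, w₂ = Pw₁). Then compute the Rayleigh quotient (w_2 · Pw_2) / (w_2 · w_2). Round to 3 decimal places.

w1 = Pv₀ = (7·1 + 7·1 + 5·1; 7·1 + 3·1 + 5·1; 5·1 + 5·1 + 2·1) = (19, 15, 12)
w2 = Pw1 = (7·19 + 7·15 + 5·12; 7·19 + 3·15 + 5·12; 5·19 + 5·15 + 2·12) = (298, 238, 194)
Pw2 = (4722, 3770, 3068)
w2·Pw2 = 298·4722 + 238·3770 + 194·3068 = 2899608; w2·w2 = 298·298 + 238·238 + 194·194 = 183084
λ ≈ 2899608/183084 = 15.838

λ ≈ 15.838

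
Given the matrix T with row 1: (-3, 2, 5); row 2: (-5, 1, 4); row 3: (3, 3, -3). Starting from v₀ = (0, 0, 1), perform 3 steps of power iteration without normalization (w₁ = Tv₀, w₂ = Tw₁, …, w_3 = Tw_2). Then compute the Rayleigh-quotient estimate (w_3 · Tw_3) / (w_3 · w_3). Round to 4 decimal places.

λ ≈ -7.7469

w1 = Tv₀ = (5, 4, -3)
w2 = Tw1 = (-22, -33, 36)
w3 = Tw2 = (180, 221, -273)
Tw3 = (-1463, -1771, 2022)
w3·Tw3 = 180·(-1463) + 221·(-1771) + (-273)·2022 = -1206737; w3·w3 = 180·180 + 221·221 + (-273)·(-273) = 155770
λ ≈ -1206737/155770 = -7.7469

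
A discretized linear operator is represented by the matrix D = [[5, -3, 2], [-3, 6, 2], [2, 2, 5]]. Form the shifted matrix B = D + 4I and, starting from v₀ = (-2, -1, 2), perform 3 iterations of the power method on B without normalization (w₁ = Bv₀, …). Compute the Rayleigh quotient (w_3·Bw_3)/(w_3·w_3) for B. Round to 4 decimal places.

11.9527

B = D + 4I has rows (9, -3, 2); (-3, 10, 2); (2, 2, 9)
w1 = Bv₀ = (-11, 0, 12)
w2 = Bw1 = (-75, 57, 86)
w3 = Bw2 = (-674, 967, 738)
Bw3 = (-7491, 13168, 7228)
w3·Bw3 = 23116654; w3·w3 = 1934009; μ ≈ 23116654/1934009 = 11.9527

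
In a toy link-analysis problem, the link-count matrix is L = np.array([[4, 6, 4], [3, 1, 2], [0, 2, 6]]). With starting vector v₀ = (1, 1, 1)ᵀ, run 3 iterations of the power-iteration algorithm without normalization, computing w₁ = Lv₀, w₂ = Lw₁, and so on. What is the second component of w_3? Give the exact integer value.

556

w1 = Lv₀ = (4·1 + 6·1 + 4·1; 3·1 + 1·1 + 2·1; 0·1 + 2·1 + 6·1) = (14, 6, 8)
w2 = Lw1 = (4·14 + 6·6 + 4·8; 3·14 + 1·6 + 2·8; 0·14 + 2·6 + 6·8) = (124, 64, 60)
w3 = Lw2 = (1120, 556, 488)
The requested component of w3 is 556.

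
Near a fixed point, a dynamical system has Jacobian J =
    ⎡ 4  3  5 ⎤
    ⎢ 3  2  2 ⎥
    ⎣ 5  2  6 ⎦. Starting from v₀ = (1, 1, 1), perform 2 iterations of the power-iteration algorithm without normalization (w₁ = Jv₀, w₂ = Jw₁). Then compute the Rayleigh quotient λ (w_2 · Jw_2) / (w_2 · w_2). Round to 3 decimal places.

λ ≈ 11.380

w1 = Jv₀ = (12, 7, 13)
w2 = Jw1 = (134, 76, 152)
Jw2 = (1524, 858, 1734)
w2·Jw2 = 134·1524 + 76·858 + 152·1734 = 532992; w2·w2 = 134·134 + 76·76 + 152·152 = 46836
λ ≈ 532992/46836 = 11.380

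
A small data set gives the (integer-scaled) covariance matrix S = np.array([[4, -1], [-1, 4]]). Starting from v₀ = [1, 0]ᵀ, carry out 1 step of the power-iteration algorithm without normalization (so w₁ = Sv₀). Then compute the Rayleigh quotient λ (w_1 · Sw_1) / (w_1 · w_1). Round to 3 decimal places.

w1 = Sv₀ = (4, -1)
Sw1 = (17, -8)
w1·Sw1 = 4·17 + (-1)·(-8) = 76; w1·w1 = 4·4 + (-1)·(-1) = 17
λ ≈ 76/17 = 4.471

λ ≈ 4.471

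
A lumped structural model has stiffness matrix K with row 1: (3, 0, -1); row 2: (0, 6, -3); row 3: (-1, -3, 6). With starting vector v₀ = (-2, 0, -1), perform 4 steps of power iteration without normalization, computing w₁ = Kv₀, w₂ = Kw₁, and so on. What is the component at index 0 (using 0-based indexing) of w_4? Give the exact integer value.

232

w1 = Kv₀ = (3·(-2) + 0·0 + (-1)·(-1); 0·(-2) + 6·0 + (-3)·(-1); (-1)·(-2) + (-3)·0 + 6·(-1)) = (-5, 3, -4)
w2 = Kw1 = (3·(-5) + 0·3 + (-1)·(-4); 0·(-5) + 6·3 + (-3)·(-4); (-1)·(-5) + (-3)·3 + 6·(-4)) = (-11, 30, -28)
w3 = Kw2 = (-5, 264, -247)
w4 = Kw3 = (232, 2325, -2269)
The requested component of w4 is 232.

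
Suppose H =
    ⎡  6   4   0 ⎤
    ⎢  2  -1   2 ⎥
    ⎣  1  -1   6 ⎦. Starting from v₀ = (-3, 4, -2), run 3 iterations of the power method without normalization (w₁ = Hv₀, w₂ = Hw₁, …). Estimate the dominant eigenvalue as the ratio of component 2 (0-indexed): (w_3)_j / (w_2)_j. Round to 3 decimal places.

w1 = Hv₀ = (6·(-3) + 4·4 + 0·(-2); 2·(-3) + (-1)·4 + 2·(-2); 1·(-3) + (-1)·4 + 6·(-2)) = (-2, -14, -19)
w2 = Hw1 = (6·(-2) + 4·(-14) + 0·(-19); 2·(-2) + (-1)·(-14) + 2·(-19); 1·(-2) + (-1)·(-14) + 6·(-19)) = (-68, -28, -102)
w3 = Hw2 = (-520, -312, -652)
Ratio at component: -652 / -102 = 6.392

λ ≈ 6.392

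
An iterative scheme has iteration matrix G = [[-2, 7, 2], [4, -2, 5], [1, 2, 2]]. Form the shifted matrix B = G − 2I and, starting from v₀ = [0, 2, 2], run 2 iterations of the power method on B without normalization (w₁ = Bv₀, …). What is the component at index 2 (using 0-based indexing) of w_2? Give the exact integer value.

B = G − 2I has rows (-4, 7, 2); (4, -4, 5); (1, 2, 0)
w1 = Bv₀ = ((-4)·0 + 7·2 + 2·2; 4·0 + (-4)·2 + 5·2; 1·0 + 2·2 + 0·2) = (18, 2, 4)
w2 = Bw1 = ((-4)·18 + 7·2 + 2·4; 4·18 + (-4)·2 + 5·4; 1·18 + 2·2 + 0·4) = (-50, 84, 22)
Requested component of w2: 22

22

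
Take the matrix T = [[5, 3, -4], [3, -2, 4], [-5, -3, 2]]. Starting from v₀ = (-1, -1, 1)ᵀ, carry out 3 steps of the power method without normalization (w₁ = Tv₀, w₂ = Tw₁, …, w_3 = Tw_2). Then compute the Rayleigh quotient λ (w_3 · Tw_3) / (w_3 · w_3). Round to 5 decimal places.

8.14815

w1 = Tv₀ = (5·(-1) + 3·(-1) + (-4)·1; 3·(-1) + (-2)·(-1) + 4·1; (-5)·(-1) + (-3)·(-1) + 2·1) = (-12, 3, 10)
w2 = Tw1 = (5·(-12) + 3·3 + (-4)·10; 3·(-12) + (-2)·3 + 4·10; (-5)·(-12) + (-3)·3 + 2·10) = (-91, -2, 71)
w3 = Tw2 = (-745, 15, 603)
Tw3 = (-6092, 147, 4886)
w3·Tw3 = (-745)·(-6092) + 15·147 + 603·4886 = 7487003; w3·w3 = (-745)·(-745) + 15·15 + 603·603 = 918859
λ ≈ 7487003/918859 = 8.14815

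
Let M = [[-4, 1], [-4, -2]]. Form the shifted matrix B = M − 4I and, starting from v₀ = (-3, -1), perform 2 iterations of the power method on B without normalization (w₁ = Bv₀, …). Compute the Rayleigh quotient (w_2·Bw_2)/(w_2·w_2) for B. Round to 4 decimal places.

μ ≈ -8.2901

B = M − 4I has rows (-8, 1); (-4, -6)
w1 = Bv₀ = (23, 18)
w2 = Bw1 = (-166, -200)
Bw2 = (1128, 1864)
w2·Bw2 = -560048; w2·w2 = 67556; μ ≈ -560048/67556 = -8.2901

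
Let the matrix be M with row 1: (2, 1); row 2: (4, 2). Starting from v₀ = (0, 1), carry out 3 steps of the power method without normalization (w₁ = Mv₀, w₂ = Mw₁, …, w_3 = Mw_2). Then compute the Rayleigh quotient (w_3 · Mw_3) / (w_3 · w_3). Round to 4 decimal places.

w1 = Mv₀ = (2·0 + 1·1; 4·0 + 2·1) = (1, 2)
w2 = Mw1 = (2·1 + 1·2; 4·1 + 2·2) = (4, 8)
w3 = Mw2 = (16, 32)
Mw3 = (64, 128)
w3·Mw3 = 16·64 + 32·128 = 5120; w3·w3 = 16·16 + 32·32 = 1280
λ ≈ 5120/1280 = 4.0000

λ ≈ 4.0000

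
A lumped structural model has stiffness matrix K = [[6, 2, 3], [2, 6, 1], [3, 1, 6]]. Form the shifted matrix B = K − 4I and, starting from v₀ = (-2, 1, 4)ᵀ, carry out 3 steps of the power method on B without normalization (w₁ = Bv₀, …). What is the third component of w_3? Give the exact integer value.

B = K − 4I has rows (2, 2, 3); (2, 2, 1); (3, 1, 2)
w1 = Bv₀ = (2·(-2) + 2·1 + 3·4; 2·(-2) + 2·1 + 1·4; 3·(-2) + 1·1 + 2·4) = (10, 2, 3)
w2 = Bw1 = (2·10 + 2·2 + 3·3; 2·10 + 2·2 + 1·3; 3·10 + 1·2 + 2·3) = (33, 27, 38)
w3 = Bw2 = (234, 158, 202)
Requested component of w3: 202

202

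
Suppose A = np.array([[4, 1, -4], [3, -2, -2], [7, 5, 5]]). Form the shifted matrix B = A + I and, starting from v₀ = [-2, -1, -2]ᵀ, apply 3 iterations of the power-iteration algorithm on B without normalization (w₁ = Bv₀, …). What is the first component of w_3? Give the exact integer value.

1442

B = A + I has rows (5, 1, -4); (3, -1, -2); (7, 5, 6)
w1 = Bv₀ = (5·(-2) + 1·(-1) + (-4)·(-2); 3·(-2) + (-1)·(-1) + (-2)·(-2); 7·(-2) + 5·(-1) + 6·(-2)) = (-3, -1, -31)
w2 = Bw1 = (5·(-3) + 1·(-1) + (-4)·(-31); 3·(-3) + (-1)·(-1) + (-2)·(-31); 7·(-3) + 5·(-1) + 6·(-31)) = (108, 54, -212)
w3 = Bw2 = (1442, 694, -246)
Requested component of w3: 1442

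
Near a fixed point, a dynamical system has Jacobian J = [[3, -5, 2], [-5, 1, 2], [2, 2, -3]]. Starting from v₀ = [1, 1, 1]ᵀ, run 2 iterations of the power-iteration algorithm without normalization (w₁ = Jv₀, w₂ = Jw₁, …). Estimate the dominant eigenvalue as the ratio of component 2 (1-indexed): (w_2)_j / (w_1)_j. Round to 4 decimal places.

0.0000

w1 = Jv₀ = (3·1 + (-5)·1 + 2·1; (-5)·1 + 1·1 + 2·1; 2·1 + 2·1 + (-3)·1) = (0, -2, 1)
w2 = Jw1 = (3·0 + (-5)·(-2) + 2·1; (-5)·0 + 1·(-2) + 2·1; 2·0 + 2·(-2) + (-3)·1) = (12, 0, -7)
Ratio at component: 0 / -2 = 0.0000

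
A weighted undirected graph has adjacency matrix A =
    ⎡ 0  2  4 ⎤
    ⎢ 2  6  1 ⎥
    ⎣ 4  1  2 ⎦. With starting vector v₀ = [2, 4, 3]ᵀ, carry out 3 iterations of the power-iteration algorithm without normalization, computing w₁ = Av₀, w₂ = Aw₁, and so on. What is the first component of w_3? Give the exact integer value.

w1 = Av₀ = (20, 31, 18)
w2 = Aw1 = (134, 244, 147)
w3 = Aw2 = (1076, 1879, 1074)
The requested component of w3 is 1076.

1076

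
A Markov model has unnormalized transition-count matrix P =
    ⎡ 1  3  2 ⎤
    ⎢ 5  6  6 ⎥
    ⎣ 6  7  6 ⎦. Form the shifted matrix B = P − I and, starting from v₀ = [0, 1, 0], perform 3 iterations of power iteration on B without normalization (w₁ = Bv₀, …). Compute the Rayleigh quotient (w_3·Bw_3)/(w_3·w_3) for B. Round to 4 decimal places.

μ ≈ 13.5082

B = P − I has rows (0, 3, 2); (5, 5, 6); (6, 7, 5)
w1 = Bv₀ = (0·0 + 3·1 + 2·0; 5·0 + 5·1 + 6·0; 6·0 + 7·1 + 5·0) = (3, 5, 7)
w2 = Bw1 = (0·3 + 3·5 + 2·7; 5·3 + 5·5 + 6·7; 6·3 + 7·5 + 5·7) = (29, 82, 88)
w3 = Bw2 = (422, 1083, 1188)
Bw3 = (5625, 14653, 16053)
w3·Bw3 = 37313913; w3·w3 = 2762317; μ ≈ 37313913/2762317 = 13.5082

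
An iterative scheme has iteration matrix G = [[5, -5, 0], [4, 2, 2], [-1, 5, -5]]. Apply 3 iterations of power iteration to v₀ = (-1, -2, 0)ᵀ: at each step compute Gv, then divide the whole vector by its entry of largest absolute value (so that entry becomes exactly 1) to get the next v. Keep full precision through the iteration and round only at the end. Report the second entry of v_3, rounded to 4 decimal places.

0.5873

Gv0 = (5.00000, -8.00000, -9.00000); divide by -9.00000 → v1 = (-0.55556, 0.88889, 1.00000)
Gv1 = (-7.22222, 1.55556, 0.00000); divide by -7.22222 → v2 = (1.00000, -0.21538, 0.00000)
Gv2 = (6.07692, 3.56923, -2.07692); divide by 6.07692 → v3 = (1.00000, 0.58734, -0.34177)
Requested entry of v3: 232/395 = 0.5873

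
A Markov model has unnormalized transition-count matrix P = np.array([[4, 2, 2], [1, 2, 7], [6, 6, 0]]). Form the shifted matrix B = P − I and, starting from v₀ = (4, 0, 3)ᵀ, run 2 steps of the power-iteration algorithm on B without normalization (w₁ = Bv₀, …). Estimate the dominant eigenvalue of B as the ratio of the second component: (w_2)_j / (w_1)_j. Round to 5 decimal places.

B = P − I has rows (3, 2, 2); (1, 1, 7); (6, 6, -1)
w1 = Bv₀ = (3·4 + 2·0 + 2·3; 1·4 + 1·0 + 7·3; 6·4 + 6·0 + (-1)·3) = (18, 25, 21)
w2 = Bw1 = (3·18 + 2·25 + 2·21; 1·18 + 1·25 + 7·21; 6·18 + 6·25 + (-1)·21) = (146, 190, 237)
Ratio: 190/25 = 7.60000

7.60000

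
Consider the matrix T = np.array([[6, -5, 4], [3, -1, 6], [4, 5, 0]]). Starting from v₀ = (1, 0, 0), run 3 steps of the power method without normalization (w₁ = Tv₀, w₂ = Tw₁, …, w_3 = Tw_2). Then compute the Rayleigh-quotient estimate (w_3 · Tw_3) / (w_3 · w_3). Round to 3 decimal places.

w1 = Tv₀ = (6·1 + (-5)·0 + 4·0; 3·1 + (-1)·0 + 6·0; 4·1 + 5·0 + 0·0) = (6, 3, 4)
w2 = Tw1 = (6·6 + (-5)·3 + 4·4; 3·6 + (-1)·3 + 6·4; 4·6 + 5·3 + 0·4) = (37, 39, 39)
w3 = Tw2 = (183, 306, 343)
Tw3 = (940, 2301, 2262)
w3·Tw3 = 183·940 + 306·2301 + 343·2262 = 1651992; w3·w3 = 183·183 + 306·306 + 343·343 = 244774
λ ≈ 1651992/244774 = 6.749

6.749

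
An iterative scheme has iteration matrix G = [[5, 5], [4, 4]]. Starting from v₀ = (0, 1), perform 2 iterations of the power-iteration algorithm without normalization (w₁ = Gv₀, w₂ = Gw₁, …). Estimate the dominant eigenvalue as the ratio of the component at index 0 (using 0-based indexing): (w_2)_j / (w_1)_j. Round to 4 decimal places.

9.0000

w1 = Gv₀ = (5·0 + 5·1; 4·0 + 4·1) = (5, 4)
w2 = Gw1 = (5·5 + 5·4; 4·5 + 4·4) = (45, 36)
Ratio at component: 45 / 5 = 9.0000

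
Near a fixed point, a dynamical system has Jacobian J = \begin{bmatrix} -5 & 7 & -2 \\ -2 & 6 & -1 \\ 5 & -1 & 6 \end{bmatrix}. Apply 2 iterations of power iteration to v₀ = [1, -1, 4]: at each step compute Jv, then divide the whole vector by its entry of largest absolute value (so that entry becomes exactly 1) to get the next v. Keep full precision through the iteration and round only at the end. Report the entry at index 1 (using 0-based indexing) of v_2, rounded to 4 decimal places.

Jv0 = (-20.00000, -12.00000, 30.00000); divide by 30.00000 → v1 = (-0.66667, -0.40000, 1.00000)
Jv1 = (-1.46667, -2.06667, 3.06667); divide by 3.06667 → v2 = (-0.47826, -0.67391, 1.00000)
Requested entry of v2: -62/92 = -0.6739

-0.6739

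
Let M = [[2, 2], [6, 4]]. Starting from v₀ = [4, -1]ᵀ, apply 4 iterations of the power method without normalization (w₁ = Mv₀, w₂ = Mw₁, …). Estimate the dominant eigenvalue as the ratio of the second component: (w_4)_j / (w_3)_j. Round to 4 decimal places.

w1 = Mv₀ = (6, 20)
w2 = Mw1 = (52, 116)
w3 = Mw2 = (336, 776)
w4 = Mw3 = (2224, 5120)
Ratio at component: 5120 / 776 = 6.5979

λ ≈ 6.5979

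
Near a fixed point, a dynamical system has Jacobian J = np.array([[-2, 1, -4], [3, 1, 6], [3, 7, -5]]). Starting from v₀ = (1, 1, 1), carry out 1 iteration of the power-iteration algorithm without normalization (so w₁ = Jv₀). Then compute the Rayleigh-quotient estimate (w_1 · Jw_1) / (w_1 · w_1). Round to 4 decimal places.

λ ≈ 2.6667

w1 = Jv₀ = (-5, 10, 5)
Jw1 = (0, 25, 30)
w1·Jw1 = (-5)·0 + 10·25 + 5·30 = 400; w1·w1 = (-5)·(-5) + 10·10 + 5·5 = 150
λ ≈ 400/150 = 2.6667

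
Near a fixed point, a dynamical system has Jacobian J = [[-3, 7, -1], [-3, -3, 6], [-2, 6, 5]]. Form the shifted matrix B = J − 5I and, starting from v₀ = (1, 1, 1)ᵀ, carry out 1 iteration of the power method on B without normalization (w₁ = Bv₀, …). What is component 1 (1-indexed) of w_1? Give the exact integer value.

B = J − 5I has rows (-8, 7, -1); (-3, -8, 6); (-2, 6, 0)
w1 = Bv₀ = ((-8)·1 + 7·1 + (-1)·1; (-3)·1 + (-8)·1 + 6·1; (-2)·1 + 6·1 + 0·1) = (-2, -5, 4)
Requested component of w1: -2

-2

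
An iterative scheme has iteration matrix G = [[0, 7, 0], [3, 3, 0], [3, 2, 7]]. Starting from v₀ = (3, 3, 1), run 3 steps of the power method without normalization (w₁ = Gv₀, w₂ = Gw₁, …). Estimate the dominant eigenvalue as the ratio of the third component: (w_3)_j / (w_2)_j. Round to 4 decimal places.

9.4190

w1 = Gv₀ = (21, 18, 22)
w2 = Gw1 = (126, 117, 253)
w3 = Gw2 = (819, 729, 2383)
Ratio at component: 2383 / 253 = 9.4190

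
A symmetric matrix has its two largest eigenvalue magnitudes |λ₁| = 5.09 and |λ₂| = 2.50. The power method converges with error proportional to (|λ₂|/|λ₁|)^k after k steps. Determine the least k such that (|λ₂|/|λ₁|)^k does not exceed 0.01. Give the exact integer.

7

|λ₂/λ₁| = 2.50/5.09 = 0.49116
Need k ≥ ln(0.01) / ln(0.49116) = -4.6052 / -0.7110 ≈ 6.477
Smallest integer k satisfying the bound: 7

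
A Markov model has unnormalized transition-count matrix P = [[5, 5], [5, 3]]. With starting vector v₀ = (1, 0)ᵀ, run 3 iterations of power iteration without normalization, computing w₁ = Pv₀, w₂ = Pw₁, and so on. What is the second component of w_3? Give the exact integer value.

w1 = Pv₀ = (5·1 + 5·0; 5·1 + 3·0) = (5, 5)
w2 = Pw1 = (5·5 + 5·5; 5·5 + 3·5) = (50, 40)
w3 = Pw2 = (450, 370)
The requested component of w3 is 370.

370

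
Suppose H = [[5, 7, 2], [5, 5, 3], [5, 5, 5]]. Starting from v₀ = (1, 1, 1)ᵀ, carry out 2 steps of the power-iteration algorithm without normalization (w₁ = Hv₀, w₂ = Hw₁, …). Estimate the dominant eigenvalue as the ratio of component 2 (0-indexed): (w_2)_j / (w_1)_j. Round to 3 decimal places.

14.000

w1 = Hv₀ = (5·1 + 7·1 + 2·1; 5·1 + 5·1 + 3·1; 5·1 + 5·1 + 5·1) = (14, 13, 15)
w2 = Hw1 = (5·14 + 7·13 + 2·15; 5·14 + 5·13 + 3·15; 5·14 + 5·13 + 5·15) = (191, 180, 210)
Ratio at component: 210 / 15 = 14.000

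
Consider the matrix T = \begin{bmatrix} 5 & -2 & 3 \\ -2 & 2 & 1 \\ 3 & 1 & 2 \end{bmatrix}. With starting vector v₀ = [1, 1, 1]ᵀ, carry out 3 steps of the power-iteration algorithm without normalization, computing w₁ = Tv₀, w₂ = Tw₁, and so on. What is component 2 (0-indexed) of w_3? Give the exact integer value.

w1 = Tv₀ = (6, 1, 6)
w2 = Tw1 = (46, -4, 31)
w3 = Tw2 = (331, -69, 196)
The requested component of w3 is 196.

196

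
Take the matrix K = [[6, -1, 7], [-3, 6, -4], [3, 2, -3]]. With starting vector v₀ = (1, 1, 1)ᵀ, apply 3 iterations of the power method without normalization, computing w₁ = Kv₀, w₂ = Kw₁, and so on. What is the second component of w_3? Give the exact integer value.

w1 = Kv₀ = (6·1 + (-1)·1 + 7·1; (-3)·1 + 6·1 + (-4)·1; 3·1 + 2·1 + (-3)·1) = (12, -1, 2)
w2 = Kw1 = (6·12 + (-1)·(-1) + 7·2; (-3)·12 + 6·(-1) + (-4)·2; 3·12 + 2·(-1) + (-3)·2) = (87, -50, 28)
w3 = Kw2 = (768, -673, 77)
The requested component of w3 is -673.

-673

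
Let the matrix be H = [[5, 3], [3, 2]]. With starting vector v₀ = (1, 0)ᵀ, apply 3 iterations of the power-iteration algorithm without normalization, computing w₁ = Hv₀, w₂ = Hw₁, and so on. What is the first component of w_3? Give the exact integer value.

w1 = Hv₀ = (5, 3)
w2 = Hw1 = (34, 21)
w3 = Hw2 = (233, 144)
The requested component of w3 is 233.

233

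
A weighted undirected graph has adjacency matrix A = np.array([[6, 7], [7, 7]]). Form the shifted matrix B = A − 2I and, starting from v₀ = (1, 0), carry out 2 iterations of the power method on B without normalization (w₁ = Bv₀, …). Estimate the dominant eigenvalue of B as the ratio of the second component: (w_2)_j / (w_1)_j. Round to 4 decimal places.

μ ≈ 9.0000

B = A − 2I has rows (4, 7); (7, 5)
w1 = Bv₀ = (4·1 + 7·0; 7·1 + 5·0) = (4, 7)
w2 = Bw1 = (4·4 + 7·7; 7·4 + 5·7) = (65, 63)
Ratio: 63/7 = 9.0000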